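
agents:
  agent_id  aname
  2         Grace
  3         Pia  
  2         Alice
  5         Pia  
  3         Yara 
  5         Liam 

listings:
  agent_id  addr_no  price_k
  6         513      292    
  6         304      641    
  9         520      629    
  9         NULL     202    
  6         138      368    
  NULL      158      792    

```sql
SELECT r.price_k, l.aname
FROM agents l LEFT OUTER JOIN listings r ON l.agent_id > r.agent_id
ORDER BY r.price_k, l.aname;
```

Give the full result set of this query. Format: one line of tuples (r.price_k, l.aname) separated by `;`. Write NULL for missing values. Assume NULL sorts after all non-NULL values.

(NULL, Alice); (NULL, Grace); (NULL, Liam); (NULL, Pia); (NULL, Pia); (NULL, Yara)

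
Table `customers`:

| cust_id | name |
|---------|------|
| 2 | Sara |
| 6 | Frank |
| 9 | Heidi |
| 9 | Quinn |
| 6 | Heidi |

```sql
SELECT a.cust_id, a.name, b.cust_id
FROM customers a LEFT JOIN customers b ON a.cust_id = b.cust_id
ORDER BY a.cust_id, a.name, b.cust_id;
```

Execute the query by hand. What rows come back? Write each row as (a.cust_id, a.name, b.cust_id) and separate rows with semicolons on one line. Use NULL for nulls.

(2, Sara, 2); (6, Frank, 6); (6, Frank, 6); (6, Heidi, 6); (6, Heidi, 6); (9, Heidi, 9); (9, Heidi, 9); (9, Quinn, 9); (9, Quinn, 9)

LEFT JOIN keeps every row from `customers a`; unmatched rows get NULL for `customers b`'s columns.
Matching on a.cust_id = b.cust_id.
Matched pairs: 9; unmatched a rows kept: 0.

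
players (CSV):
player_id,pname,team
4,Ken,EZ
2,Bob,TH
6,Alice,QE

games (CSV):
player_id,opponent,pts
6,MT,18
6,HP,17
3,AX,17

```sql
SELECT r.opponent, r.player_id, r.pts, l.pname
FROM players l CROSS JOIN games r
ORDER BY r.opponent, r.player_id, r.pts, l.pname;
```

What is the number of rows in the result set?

CROSS JOIN pairs every row of `players` with every row of `games`: 3 × 3 = 9 rows.

9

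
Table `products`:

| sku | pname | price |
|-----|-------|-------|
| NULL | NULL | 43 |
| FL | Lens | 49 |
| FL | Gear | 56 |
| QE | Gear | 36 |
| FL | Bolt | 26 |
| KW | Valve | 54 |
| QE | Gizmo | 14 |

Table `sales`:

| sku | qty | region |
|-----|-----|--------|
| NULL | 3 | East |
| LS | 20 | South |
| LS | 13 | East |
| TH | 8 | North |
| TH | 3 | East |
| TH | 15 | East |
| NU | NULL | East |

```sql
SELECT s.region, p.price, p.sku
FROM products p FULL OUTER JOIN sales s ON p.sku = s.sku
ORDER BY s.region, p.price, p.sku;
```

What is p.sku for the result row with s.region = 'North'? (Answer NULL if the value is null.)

FULL OUTER JOIN keeps every row from both sides; unmatched rows get NULL for the other side's columns.
Matching on p.sku = s.sku. A NULL in a compared column never satisfies the condition.
- sku=NULL: no s row matches, row kept with s columns NULL.
- sku=FL: no s row matches, row kept with s columns NULL.
- sku=FL: no s row matches, row kept with s columns NULL.
- sku=QE: no s row matches, row kept with s columns NULL.
- sku=FL: no s row matches, row kept with s columns NULL.
- sku=KW: no s row matches, row kept with s columns NULL.
- sku=QE: no s row matches, row kept with s columns NULL.
- plus 7 unmatched s row(s), each kept with NULL p columns.

NULL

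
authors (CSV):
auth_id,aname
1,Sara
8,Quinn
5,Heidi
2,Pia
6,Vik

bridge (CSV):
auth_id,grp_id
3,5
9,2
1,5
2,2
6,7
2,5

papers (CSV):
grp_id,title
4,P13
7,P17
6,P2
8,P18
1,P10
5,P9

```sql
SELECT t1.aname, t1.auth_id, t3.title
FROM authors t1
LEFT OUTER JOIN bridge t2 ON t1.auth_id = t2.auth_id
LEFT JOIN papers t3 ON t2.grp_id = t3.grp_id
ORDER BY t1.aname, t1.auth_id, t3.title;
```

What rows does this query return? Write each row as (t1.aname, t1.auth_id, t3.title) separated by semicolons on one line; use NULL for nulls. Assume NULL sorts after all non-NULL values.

(Heidi, 5, NULL); (Pia, 2, P9); (Pia, 2, NULL); (Quinn, 8, NULL); (Sara, 1, P9); (Vik, 6, P17)

Joins associate left-to-right: authors LEFT JOIN bridge on auth_id gives 6 intermediate row(s).
Then LEFT JOIN `papers t3` on grp_id: each of those 6 rows is kept; rows whose t2.grp_id has no match in t3 get NULL for t3's columns.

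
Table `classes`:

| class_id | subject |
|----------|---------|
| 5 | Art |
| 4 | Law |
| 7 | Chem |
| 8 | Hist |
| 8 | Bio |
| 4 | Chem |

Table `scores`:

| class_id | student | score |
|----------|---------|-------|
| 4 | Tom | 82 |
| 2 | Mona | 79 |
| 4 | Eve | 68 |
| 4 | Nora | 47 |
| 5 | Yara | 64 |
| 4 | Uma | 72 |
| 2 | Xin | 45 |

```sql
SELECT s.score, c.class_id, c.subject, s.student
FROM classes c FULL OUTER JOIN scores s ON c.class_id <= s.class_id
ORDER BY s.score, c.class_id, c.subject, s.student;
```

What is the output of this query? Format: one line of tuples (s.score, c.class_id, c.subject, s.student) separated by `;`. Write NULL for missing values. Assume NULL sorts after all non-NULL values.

(45, NULL, NULL, Xin); (47, 4, Chem, Nora); (47, 4, Law, Nora); (64, 4, Chem, Yara); (64, 4, Law, Yara); (64, 5, Art, Yara); (68, 4, Chem, Eve); (68, 4, Law, Eve); (72, 4, Chem, Uma); (72, 4, Law, Uma); (79, NULL, NULL, Mona); (82, 4, Chem, Tom); (82, 4, Law, Tom); (NULL, 7, Chem, NULL); (NULL, 8, Bio, NULL); (NULL, 8, Hist, NULL)

FULL OUTER JOIN keeps every row from both sides; unmatched rows get NULL for the other side's columns.
Matching on c.class_id <= s.class_id.
- c row (class_id=5): matches 1 s row(s) → 1 output row(s).
- c row (class_id=4): matches 5 s row(s) → 5 output row(s).
- c row (class_id=7): no match → kept, s columns NULL.
- c row (class_id=8): no match → kept, s columns NULL.
- c row (class_id=8): no match → kept, s columns NULL.
- c row (class_id=4): matches 5 s row(s) → 5 output row(s).
- plus 2 unmatched s row(s), each kept with NULL c columns.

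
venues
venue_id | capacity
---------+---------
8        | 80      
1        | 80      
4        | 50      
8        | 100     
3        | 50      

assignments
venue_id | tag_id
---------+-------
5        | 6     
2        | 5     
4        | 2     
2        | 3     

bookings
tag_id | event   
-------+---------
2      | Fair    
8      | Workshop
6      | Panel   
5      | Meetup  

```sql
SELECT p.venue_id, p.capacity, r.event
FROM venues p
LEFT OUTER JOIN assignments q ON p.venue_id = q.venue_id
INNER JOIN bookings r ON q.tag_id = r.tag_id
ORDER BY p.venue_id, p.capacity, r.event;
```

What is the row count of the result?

1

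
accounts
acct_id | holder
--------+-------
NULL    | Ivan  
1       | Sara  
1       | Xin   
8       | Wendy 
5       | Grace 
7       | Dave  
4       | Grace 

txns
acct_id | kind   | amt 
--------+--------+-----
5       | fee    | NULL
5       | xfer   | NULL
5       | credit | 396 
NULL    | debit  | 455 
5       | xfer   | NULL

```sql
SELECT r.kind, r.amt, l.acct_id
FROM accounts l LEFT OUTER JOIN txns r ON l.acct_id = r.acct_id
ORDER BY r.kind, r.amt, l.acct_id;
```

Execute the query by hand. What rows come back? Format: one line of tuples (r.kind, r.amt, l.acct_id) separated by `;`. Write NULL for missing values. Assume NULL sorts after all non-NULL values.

(credit, 396, 5); (fee, NULL, 5); (xfer, NULL, 5); (xfer, NULL, 5); (NULL, NULL, 1); (NULL, NULL, 1); (NULL, NULL, 4); (NULL, NULL, 7); (NULL, NULL, 8); (NULL, NULL, NULL)

LEFT JOIN keeps every row from `accounts`; unmatched rows get NULL for `txns`'s columns.
Matching on l.acct_id = r.acct_id. A NULL in a compared column never satisfies the condition.
- acct_id=NULL: no r row matches, row kept with r columns NULL.
- acct_id=1: no r row matches, row kept with r columns NULL.
- acct_id=1: no r row matches, row kept with r columns NULL.
- acct_id=8: no r row matches, row kept with r columns NULL.
- acct_id=5: 4 matching r row(s), so 4 row(s) emitted.
- acct_id=7: no r row matches, row kept with r columns NULL.
- acct_id=4: no r row matches, row kept with r columns NULL.
After projecting and ordering:
r.kind | r.amt | l.acct_id
credit | 396 | 5
fee | NULL | 5
xfer | NULL | 5
xfer | NULL | 5
NULL | NULL | 1
NULL | NULL | 1
NULL | NULL | 4
NULL | NULL | 7
NULL | NULL | 8
NULL | NULL | NULL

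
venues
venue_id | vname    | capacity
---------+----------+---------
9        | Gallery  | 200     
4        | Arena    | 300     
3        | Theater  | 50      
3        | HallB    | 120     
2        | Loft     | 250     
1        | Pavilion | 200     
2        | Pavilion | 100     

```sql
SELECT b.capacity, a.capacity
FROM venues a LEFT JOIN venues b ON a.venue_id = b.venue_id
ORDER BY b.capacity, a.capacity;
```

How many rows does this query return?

11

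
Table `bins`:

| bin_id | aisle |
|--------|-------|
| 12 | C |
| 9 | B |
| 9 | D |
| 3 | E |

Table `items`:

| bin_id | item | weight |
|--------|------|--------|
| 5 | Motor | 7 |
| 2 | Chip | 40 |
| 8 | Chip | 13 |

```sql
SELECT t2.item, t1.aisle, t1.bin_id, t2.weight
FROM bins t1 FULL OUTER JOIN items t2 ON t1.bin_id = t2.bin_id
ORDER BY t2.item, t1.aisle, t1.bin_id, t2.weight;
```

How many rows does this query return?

7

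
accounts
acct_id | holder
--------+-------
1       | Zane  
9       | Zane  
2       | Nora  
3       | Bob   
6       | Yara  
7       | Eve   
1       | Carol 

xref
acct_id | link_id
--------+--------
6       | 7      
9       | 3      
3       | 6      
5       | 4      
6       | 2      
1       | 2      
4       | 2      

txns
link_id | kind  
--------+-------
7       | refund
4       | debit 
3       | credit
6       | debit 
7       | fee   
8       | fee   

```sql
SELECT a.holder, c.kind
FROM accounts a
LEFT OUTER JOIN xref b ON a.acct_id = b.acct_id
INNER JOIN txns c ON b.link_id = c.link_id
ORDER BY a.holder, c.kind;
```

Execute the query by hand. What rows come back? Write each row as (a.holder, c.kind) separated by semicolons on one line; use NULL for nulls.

Evaluate left to right. First `accounts a LEFT JOIN xref b` on acct_id: 8 row(s).
Then INNER JOIN `txns c` on link_id: keep only rows whose b.link_id appears in c.

(Bob, debit); (Yara, fee); (Yara, refund); (Zane, credit)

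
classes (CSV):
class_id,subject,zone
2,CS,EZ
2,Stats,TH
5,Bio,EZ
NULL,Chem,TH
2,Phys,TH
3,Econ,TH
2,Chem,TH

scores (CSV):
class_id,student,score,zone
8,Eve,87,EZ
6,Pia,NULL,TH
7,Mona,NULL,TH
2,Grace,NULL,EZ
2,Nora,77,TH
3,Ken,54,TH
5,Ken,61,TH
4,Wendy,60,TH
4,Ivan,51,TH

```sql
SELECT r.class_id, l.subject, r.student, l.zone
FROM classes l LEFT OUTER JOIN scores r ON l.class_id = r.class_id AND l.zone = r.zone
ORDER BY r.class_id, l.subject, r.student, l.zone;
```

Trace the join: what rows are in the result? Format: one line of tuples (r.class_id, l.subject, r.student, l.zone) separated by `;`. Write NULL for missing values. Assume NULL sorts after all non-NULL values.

LEFT JOIN keeps every row from `classes`; unmatched rows get NULL for `scores`'s columns.
Matching on l.class_id = r.class_id AND l.zone = r.zone. A NULL in a compared column never satisfies the condition.
- l[0] class_id=2, zone=EZ → 1 match(es) in r → 1 row(s).
- l[1] class_id=2, zone=TH → 1 match(es) in r → 1 row(s).
- l[2] class_id=5, zone=EZ → no match; kept with NULLs on the r side.
- l[3] class_id=NULL, zone=TH → no match; kept with NULLs on the r side.
- l[4] class_id=2, zone=TH → 1 match(es) in r → 1 row(s).
- l[5] class_id=3, zone=TH → 1 match(es) in r → 1 row(s).
- l[6] class_id=2, zone=TH → 1 match(es) in r → 1 row(s).
After projecting and ordering:
r.class_id | l.subject | r.student | l.zone
2 | CS | Grace | EZ
2 | Chem | Nora | TH
2 | Phys | Nora | TH
2 | Stats | Nora | TH
3 | Econ | Ken | TH
NULL | Bio | NULL | EZ
NULL | Chem | NULL | TH

(2, CS, Grace, EZ); (2, Chem, Nora, TH); (2, Phys, Nora, TH); (2, Stats, Nora, TH); (3, Econ, Ken, TH); (NULL, Bio, NULL, EZ); (NULL, Chem, NULL, TH)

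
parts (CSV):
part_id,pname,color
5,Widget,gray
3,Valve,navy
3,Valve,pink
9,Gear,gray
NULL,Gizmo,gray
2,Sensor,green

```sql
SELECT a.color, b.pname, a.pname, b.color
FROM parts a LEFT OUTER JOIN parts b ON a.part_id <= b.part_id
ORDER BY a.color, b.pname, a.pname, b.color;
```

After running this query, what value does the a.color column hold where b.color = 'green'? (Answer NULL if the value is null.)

green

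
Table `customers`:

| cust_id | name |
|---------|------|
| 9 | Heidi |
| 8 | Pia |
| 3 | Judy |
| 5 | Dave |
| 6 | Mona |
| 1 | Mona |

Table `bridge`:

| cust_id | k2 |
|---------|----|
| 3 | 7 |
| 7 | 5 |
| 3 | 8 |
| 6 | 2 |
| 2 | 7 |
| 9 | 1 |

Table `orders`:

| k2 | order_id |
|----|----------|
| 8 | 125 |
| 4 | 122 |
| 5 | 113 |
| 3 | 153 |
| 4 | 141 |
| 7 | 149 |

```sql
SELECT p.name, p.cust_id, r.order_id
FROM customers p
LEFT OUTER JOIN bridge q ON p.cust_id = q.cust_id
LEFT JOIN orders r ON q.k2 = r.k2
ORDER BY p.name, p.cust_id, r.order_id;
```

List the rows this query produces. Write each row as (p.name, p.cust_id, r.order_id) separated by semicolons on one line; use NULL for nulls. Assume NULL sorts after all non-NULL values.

Evaluate left to right. First `customers p LEFT JOIN bridge q` on cust_id: 7 row(s).
Then LEFT JOIN `orders r` on k2: each of those 7 rows is kept; rows whose q.k2 has no match in r get NULL for r's columns.

(Dave, 5, NULL); (Heidi, 9, NULL); (Judy, 3, 125); (Judy, 3, 149); (Mona, 1, NULL); (Mona, 6, NULL); (Pia, 8, NULL)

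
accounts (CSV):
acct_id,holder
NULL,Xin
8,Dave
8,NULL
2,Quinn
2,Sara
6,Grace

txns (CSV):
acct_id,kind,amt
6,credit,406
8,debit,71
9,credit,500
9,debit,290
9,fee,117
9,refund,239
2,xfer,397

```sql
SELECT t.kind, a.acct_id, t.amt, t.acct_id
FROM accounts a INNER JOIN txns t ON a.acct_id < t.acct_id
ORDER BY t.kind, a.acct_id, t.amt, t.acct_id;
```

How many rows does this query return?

25

INNER JOIN keeps only pairs where the ON condition holds.
Matching on a.acct_id < t.acct_id. A NULL in a compared column never satisfies the condition.
Matched pairs: 25.
Total: 25 rows.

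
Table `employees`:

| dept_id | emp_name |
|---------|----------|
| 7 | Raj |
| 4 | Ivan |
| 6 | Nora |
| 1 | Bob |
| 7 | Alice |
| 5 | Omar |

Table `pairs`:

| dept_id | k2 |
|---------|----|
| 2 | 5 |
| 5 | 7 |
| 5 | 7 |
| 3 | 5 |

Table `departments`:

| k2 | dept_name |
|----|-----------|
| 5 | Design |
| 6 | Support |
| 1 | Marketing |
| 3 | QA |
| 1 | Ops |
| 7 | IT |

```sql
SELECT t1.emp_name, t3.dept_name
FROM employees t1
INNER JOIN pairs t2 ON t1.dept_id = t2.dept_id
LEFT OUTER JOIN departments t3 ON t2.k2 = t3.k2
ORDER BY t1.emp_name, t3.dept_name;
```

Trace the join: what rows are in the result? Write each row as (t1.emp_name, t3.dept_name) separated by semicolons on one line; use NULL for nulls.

Joins associate left-to-right: employees INNER JOIN pairs on dept_id gives 2 intermediate row(s).
Then LEFT JOIN `departments t3` on k2: each of those 2 rows is kept; rows whose t2.k2 has no match in t3 get NULL for t3's columns.

(Omar, IT); (Omar, IT)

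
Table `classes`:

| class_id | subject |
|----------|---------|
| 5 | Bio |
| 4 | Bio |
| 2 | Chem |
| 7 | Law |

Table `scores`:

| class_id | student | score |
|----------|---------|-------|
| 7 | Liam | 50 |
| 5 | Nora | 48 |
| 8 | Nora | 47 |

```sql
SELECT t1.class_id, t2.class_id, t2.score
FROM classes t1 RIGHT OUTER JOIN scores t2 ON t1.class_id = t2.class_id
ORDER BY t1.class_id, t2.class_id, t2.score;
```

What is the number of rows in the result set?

3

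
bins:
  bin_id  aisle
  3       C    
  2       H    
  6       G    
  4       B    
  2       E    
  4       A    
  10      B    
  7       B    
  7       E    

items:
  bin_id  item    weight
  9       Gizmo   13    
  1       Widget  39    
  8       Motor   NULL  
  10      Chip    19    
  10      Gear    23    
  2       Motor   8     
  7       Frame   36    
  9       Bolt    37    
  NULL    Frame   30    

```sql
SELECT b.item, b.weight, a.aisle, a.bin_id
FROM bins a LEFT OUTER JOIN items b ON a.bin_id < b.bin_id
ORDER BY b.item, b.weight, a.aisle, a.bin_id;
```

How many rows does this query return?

47

LEFT JOIN keeps every row from `bins`; unmatched rows get NULL for `items`'s columns.
Matching on a.bin_id < b.bin_id. A NULL in a compared column never satisfies the condition.
- a row (bin_id=3): matches 6 b row(s) → 6 output row(s).
- a row (bin_id=2): matches 6 b row(s) → 6 output row(s).
- a row (bin_id=6): matches 6 b row(s) → 6 output row(s).
- a row (bin_id=4): matches 6 b row(s) → 6 output row(s).
- a row (bin_id=2): matches 6 b row(s) → 6 output row(s).
- a row (bin_id=4): matches 6 b row(s) → 6 output row(s).
- a row (bin_id=10): no match → kept, b columns NULL.
- a row (bin_id=7): matches 5 b row(s) → 5 output row(s).
- a row (bin_id=7): matches 5 b row(s) → 5 output row(s).
Total: 46 matched + 1 padded = 47 rows.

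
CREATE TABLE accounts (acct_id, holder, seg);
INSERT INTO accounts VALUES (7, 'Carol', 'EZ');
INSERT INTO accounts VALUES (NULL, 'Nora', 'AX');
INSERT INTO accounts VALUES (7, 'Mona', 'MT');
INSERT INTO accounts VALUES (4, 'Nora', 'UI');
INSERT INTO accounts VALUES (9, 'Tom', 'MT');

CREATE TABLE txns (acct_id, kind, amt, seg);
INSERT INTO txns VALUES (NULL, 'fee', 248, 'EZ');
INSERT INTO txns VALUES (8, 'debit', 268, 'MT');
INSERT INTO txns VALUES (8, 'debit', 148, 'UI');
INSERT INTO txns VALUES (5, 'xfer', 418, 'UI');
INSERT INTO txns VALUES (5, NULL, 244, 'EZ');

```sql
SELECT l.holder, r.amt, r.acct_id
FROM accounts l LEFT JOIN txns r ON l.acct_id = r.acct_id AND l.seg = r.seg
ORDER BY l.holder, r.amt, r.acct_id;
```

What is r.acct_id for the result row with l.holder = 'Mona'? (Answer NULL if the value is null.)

LEFT JOIN keeps every row from `accounts`; unmatched rows get NULL for `txns`'s columns.
Matching on l.acct_id = r.acct_id AND l.seg = r.seg. A NULL in a compared column never satisfies the condition.
- acct_id=7, seg=EZ: no r row matches, row kept with r columns NULL.
- acct_id=NULL, seg=AX: no r row matches, row kept with r columns NULL.
- acct_id=7, seg=MT: no r row matches, row kept with r columns NULL.
- acct_id=4, seg=UI: no r row matches, row kept with r columns NULL.
- acct_id=9, seg=MT: no r row matches, row kept with r columns NULL.

NULL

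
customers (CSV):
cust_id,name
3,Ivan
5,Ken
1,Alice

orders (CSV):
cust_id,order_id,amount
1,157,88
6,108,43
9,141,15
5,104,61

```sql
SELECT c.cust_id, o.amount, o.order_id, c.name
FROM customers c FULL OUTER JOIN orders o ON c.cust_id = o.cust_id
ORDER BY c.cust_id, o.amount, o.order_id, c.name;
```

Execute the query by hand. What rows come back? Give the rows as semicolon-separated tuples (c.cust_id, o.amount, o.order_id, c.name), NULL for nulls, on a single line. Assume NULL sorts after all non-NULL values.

(1, 88, 157, Alice); (3, NULL, NULL, Ivan); (5, 61, 104, Ken); (NULL, 15, 141, NULL); (NULL, 43, 108, NULL)

FULL OUTER JOIN keeps every row from both sides; unmatched rows get NULL for the other side's columns.
Matching on c.cust_id = o.cust_id.
Matched pairs: 2; unmatched c rows kept: 1; unmatched o rows kept: 2.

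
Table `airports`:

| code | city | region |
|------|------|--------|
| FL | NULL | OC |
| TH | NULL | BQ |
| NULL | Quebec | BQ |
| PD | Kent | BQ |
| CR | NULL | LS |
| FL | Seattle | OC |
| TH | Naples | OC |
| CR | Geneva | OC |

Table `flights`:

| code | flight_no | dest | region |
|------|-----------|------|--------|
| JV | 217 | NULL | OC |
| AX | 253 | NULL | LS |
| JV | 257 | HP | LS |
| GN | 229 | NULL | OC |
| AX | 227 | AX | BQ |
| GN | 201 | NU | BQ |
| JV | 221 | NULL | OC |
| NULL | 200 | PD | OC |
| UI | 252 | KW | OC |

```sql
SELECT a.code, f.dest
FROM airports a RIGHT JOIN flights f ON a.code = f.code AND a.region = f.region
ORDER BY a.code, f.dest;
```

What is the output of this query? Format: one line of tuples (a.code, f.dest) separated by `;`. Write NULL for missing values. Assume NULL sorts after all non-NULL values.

(NULL, AX); (NULL, HP); (NULL, KW); (NULL, NU); (NULL, PD); (NULL, NULL); (NULL, NULL); (NULL, NULL); (NULL, NULL)

RIGHT JOIN keeps every row from `flights`; unmatched rows get NULL for `airports`'s columns.
Matching on a.code = f.code AND a.region = f.region. A NULL in a compared column never satisfies the condition.
- a[0] code=FL, region=OC → no match.
- a[1] code=TH, region=BQ → no match.
- a[2] code=NULL, region=BQ → no match.
- a[3] code=PD, region=BQ → no match.
- a[4] code=CR, region=LS → no match.
- a[5] code=FL, region=OC → no match.
- a[6] code=TH, region=OC → no match.
- a[7] code=CR, region=OC → no match.
- 9 f row(s) had no a match → kept, a columns NULL.
After projecting and ordering:
a.code | f.dest
NULL | AX
NULL | HP
NULL | KW
NULL | NU
NULL | PD
NULL | NULL
NULL | NULL
NULL | NULL
NULL | NULL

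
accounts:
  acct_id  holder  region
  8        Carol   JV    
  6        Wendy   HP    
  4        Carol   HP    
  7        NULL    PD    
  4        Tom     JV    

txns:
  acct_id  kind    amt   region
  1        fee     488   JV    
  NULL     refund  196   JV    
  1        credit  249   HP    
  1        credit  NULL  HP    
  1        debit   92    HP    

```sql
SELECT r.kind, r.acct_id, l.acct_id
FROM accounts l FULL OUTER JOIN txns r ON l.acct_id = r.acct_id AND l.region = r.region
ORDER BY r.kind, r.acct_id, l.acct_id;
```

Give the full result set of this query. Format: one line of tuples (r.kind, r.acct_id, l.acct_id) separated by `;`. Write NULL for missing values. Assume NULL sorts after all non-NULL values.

(credit, 1, NULL); (credit, 1, NULL); (debit, 1, NULL); (fee, 1, NULL); (refund, NULL, NULL); (NULL, NULL, 4); (NULL, NULL, 4); (NULL, NULL, 6); (NULL, NULL, 7); (NULL, NULL, 8)

FULL OUTER JOIN keeps every row from both sides; unmatched rows get NULL for the other side's columns.
Matching on l.acct_id = r.acct_id AND l.region = r.region. A NULL in a compared column never satisfies the condition.
- l row (acct_id=8, region=JV): no match → kept, r columns NULL.
- l row (acct_id=6, region=HP): no match → kept, r columns NULL.
- l row (acct_id=4, region=HP): no match → kept, r columns NULL.
- l row (acct_id=7, region=PD): no match → kept, r columns NULL.
- l row (acct_id=4, region=JV): no match → kept, r columns NULL.
- 5 row(s) from r found no l partner → padded with NULL.
After projecting and ordering:
r.kind | r.acct_id | l.acct_id
credit | 1 | NULL
credit | 1 | NULL
debit | 1 | NULL
fee | 1 | NULL
refund | NULL | NULL
NULL | NULL | 4
NULL | NULL | 4
NULL | NULL | 6
NULL | NULL | 7
NULL | NULL | 8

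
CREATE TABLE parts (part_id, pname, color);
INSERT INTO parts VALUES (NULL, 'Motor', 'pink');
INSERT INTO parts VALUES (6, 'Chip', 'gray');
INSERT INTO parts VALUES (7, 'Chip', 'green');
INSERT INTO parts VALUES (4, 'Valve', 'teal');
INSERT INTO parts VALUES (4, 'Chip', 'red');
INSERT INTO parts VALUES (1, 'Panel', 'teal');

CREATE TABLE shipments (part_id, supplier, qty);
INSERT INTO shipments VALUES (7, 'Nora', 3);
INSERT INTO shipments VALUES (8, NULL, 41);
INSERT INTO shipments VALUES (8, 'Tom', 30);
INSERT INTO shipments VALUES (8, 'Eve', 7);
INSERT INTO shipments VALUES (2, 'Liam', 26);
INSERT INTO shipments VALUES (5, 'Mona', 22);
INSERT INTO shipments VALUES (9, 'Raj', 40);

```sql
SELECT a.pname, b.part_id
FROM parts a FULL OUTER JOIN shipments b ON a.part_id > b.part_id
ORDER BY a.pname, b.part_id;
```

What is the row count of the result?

FULL OUTER JOIN keeps every row from both sides; unmatched rows get NULL for the other side's columns.
Matching on a.part_id > b.part_id. A NULL in a compared column never satisfies the condition.
- a (part_id=NULL) has no partner → padded with NULL.
- a (part_id=6) pairs with 2 row(s) of b.
- a (part_id=7) pairs with 2 row(s) of b.
- a (part_id=4) pairs with 1 row(s) of b.
- a (part_id=4) pairs with 1 row(s) of b.
- a (part_id=1) has no partner → padded with NULL.
- 5 row(s) from b found no a partner → padded with NULL.
Total: 6 matched + 7 padded = 13 rows.

13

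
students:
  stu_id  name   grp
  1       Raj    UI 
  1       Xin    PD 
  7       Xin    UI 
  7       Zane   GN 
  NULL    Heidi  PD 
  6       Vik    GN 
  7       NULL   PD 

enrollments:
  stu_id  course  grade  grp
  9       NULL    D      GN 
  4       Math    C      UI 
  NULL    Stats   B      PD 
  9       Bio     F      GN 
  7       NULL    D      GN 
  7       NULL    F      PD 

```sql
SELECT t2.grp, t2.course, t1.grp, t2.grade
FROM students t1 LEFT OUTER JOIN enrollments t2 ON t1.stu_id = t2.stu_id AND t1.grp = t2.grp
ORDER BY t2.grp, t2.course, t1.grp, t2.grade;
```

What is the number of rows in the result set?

7

LEFT JOIN keeps every row from `students`; unmatched rows get NULL for `enrollments`'s columns.
Matching on t1.stu_id = t2.stu_id AND t1.grp = t2.grp. A NULL in a compared column never satisfies the condition.
Matched pairs: 2; unmatched t1 rows kept: 5.
Total: 2 matched + 5 padded = 7 rows.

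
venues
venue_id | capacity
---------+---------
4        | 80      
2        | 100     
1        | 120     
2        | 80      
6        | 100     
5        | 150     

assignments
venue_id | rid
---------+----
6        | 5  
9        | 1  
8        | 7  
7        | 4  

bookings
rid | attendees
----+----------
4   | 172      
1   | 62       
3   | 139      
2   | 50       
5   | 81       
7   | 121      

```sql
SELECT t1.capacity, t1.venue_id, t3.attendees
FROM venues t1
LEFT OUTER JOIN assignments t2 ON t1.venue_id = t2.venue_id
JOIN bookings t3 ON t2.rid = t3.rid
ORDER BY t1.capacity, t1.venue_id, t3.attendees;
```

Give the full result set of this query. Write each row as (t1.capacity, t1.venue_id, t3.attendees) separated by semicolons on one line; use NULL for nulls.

(100, 6, 81)

Step 1 — t1 LEFT JOIN t2 on venue_id → 6 row(s).
Then INNER JOIN `bookings t3` on rid: keep only rows whose t2.rid appears in t3.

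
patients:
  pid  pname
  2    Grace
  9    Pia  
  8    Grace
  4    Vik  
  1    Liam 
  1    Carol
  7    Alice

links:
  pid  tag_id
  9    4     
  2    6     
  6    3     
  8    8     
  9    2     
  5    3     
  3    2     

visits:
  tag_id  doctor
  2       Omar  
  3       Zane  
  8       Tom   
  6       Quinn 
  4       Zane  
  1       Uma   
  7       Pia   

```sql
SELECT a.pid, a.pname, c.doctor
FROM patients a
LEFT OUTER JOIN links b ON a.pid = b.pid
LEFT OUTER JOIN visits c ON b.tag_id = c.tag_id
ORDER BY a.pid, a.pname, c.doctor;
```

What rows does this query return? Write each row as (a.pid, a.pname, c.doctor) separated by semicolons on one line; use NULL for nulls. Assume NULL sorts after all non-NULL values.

(1, Carol, NULL); (1, Liam, NULL); (2, Grace, Quinn); (4, Vik, NULL); (7, Alice, NULL); (8, Grace, Tom); (9, Pia, Omar); (9, Pia, Zane)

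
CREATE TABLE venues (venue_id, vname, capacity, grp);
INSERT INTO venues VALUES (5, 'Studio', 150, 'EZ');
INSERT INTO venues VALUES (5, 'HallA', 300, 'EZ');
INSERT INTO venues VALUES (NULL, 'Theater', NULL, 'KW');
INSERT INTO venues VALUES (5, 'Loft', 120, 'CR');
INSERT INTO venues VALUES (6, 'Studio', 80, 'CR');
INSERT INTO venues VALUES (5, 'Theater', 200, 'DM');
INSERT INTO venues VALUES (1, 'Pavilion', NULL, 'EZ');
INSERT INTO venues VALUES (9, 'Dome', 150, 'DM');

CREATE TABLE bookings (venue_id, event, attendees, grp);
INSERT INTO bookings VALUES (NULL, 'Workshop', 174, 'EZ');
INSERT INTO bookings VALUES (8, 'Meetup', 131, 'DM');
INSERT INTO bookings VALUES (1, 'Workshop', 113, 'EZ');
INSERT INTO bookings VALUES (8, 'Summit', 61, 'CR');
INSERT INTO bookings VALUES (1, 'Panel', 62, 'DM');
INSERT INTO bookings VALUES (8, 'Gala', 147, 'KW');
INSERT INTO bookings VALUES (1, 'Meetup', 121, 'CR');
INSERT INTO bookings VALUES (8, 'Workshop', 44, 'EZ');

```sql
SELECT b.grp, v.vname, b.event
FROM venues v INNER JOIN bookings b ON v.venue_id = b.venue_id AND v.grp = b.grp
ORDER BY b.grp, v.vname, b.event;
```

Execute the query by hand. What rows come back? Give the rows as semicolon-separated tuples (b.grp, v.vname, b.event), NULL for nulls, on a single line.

(EZ, Pavilion, Workshop)

INNER JOIN keeps only pairs where the ON condition holds.
Matching on v.venue_id = b.venue_id AND v.grp = b.grp. A NULL in a compared column never satisfies the condition.
Matched pairs: 1.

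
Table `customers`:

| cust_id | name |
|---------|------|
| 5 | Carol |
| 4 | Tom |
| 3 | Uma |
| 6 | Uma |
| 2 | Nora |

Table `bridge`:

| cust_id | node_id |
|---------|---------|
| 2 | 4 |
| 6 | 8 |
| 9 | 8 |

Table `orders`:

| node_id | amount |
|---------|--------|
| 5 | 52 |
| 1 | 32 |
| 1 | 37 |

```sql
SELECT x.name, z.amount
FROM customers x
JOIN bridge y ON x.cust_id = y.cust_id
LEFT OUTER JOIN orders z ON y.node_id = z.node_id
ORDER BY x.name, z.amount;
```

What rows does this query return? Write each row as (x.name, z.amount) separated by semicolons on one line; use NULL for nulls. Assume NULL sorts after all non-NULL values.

(Nora, NULL); (Uma, NULL)

Joins associate left-to-right: customers INNER JOIN bridge on cust_id gives 2 intermediate row(s).
Then LEFT JOIN `orders z` on node_id: each of those 2 rows is kept; rows whose y.node_id has no match in z get NULL for z's columns.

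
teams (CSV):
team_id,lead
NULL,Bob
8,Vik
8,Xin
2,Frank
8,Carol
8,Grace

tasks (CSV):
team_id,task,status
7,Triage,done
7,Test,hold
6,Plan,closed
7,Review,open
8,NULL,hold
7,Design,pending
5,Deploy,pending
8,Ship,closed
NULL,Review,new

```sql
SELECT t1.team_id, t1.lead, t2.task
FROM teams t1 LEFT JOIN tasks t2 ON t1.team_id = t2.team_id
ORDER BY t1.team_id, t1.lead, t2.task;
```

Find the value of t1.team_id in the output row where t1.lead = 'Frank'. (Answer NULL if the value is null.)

2

LEFT JOIN keeps every row from `teams`; unmatched rows get NULL for `tasks`'s columns.
Matching on t1.team_id = t2.team_id. A NULL in a compared column never satisfies the condition.
Matched pairs: 8; unmatched t1 rows kept: 2.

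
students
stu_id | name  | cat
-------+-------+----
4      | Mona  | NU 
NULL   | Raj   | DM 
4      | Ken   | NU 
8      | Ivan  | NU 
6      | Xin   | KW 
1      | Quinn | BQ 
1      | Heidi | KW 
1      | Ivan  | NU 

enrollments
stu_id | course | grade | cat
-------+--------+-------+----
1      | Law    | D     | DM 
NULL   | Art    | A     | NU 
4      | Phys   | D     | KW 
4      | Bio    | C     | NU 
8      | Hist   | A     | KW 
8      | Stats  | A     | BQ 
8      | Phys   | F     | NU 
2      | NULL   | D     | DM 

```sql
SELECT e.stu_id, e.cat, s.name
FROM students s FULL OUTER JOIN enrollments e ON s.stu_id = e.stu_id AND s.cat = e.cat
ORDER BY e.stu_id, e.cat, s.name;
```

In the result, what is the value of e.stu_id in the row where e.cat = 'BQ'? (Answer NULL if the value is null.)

8

FULL OUTER JOIN keeps every row from both sides; unmatched rows get NULL for the other side's columns.
Matching on s.stu_id = e.stu_id AND s.cat = e.cat. A NULL in a compared column never satisfies the condition.
Matched pairs: 3; unmatched s rows kept: 5; unmatched e rows kept: 6.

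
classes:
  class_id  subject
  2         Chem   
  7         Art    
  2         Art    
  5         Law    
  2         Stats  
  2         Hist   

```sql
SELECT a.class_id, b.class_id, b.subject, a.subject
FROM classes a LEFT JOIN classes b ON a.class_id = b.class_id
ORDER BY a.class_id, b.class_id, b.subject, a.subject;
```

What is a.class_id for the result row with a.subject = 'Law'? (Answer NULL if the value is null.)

5

LEFT JOIN keeps every row from `classes a`; unmatched rows get NULL for `classes b`'s columns.
Matching on a.class_id = b.class_id.
Matched pairs: 18; unmatched a rows kept: 0.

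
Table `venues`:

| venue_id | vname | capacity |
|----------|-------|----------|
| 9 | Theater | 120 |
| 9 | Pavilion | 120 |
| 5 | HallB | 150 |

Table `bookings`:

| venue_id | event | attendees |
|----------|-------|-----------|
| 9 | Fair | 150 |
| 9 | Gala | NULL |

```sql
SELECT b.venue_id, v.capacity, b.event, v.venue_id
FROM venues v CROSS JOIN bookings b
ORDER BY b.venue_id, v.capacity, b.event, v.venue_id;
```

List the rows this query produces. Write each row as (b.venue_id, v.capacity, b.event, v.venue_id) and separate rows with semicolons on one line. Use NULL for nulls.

(9, 120, Fair, 9); (9, 120, Fair, 9); (9, 120, Gala, 9); (9, 120, Gala, 9); (9, 150, Fair, 5); (9, 150, Gala, 5)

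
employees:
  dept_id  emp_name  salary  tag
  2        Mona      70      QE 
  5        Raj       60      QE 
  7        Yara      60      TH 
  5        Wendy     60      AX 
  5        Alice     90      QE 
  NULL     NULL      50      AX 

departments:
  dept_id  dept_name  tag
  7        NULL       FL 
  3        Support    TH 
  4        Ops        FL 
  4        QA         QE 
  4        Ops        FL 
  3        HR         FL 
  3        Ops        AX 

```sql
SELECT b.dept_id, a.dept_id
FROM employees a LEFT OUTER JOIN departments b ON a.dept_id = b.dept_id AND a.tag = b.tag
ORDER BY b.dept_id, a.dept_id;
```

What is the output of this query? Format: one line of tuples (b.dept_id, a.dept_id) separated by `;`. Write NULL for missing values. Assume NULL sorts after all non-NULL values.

LEFT JOIN keeps every row from `employees`; unmatched rows get NULL for `departments`'s columns.
Matching on a.dept_id = b.dept_id AND a.tag = b.tag. A NULL in a compared column never satisfies the condition.
- a[0] dept_id=2, tag=QE → no match; kept with NULLs on the b side.
- a[1] dept_id=5, tag=QE → no match; kept with NULLs on the b side.
- a[2] dept_id=7, tag=TH → no match; kept with NULLs on the b side.
- a[3] dept_id=5, tag=AX → no match; kept with NULLs on the b side.
- a[4] dept_id=5, tag=QE → no match; kept with NULLs on the b side.
- a[5] dept_id=NULL, tag=AX → no match; kept with NULLs on the b side.
After projecting and ordering:
b.dept_id | a.dept_id
NULL | 2
NULL | 5
NULL | 5
NULL | 5
NULL | 7
NULL | NULL

(NULL, 2); (NULL, 5); (NULL, 5); (NULL, 5); (NULL, 7); (NULL, NULL)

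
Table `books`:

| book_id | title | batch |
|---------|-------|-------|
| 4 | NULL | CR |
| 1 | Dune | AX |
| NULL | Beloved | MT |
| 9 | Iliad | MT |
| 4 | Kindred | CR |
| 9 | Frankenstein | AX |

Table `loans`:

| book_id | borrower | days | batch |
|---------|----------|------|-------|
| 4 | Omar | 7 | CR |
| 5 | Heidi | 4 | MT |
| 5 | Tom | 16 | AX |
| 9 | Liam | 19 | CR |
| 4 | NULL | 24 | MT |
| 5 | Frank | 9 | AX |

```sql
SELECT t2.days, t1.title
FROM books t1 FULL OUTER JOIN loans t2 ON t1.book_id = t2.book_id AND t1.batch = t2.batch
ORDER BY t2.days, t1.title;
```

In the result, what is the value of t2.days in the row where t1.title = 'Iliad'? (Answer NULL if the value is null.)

NULL

FULL OUTER JOIN keeps every row from both sides; unmatched rows get NULL for the other side's columns.
Matching on t1.book_id = t2.book_id AND t1.batch = t2.batch. A NULL in a compared column never satisfies the condition.
Matched pairs: 2; unmatched t1 rows kept: 4; unmatched t2 rows kept: 5.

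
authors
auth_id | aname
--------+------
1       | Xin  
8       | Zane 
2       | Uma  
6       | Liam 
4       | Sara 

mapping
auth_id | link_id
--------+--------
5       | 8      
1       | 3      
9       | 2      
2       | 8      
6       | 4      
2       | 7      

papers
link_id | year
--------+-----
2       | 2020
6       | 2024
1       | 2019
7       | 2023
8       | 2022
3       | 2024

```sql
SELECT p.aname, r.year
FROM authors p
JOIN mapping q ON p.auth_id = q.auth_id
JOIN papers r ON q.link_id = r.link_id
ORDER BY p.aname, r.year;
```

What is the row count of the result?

3

Joins associate left-to-right: authors INNER JOIN mapping on auth_id gives 4 intermediate row(s).
Then INNER JOIN `papers r` on link_id: keep only rows whose q.link_id appears in r.
Result: 3 row(s).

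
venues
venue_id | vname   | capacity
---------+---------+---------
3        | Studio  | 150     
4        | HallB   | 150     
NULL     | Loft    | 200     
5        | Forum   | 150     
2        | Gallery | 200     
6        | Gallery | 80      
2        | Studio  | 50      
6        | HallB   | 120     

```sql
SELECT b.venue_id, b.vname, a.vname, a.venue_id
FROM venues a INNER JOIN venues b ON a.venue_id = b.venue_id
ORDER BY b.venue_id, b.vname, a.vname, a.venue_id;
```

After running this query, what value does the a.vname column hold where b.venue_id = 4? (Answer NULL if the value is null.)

HallB

INNER JOIN keeps only pairs where the ON condition holds.
Matching on a.venue_id = b.venue_id. A NULL in a compared column never satisfies the condition.
- a (venue_id=3) pairs with 1 row(s) of b.
- a (venue_id=4) pairs with 1 row(s) of b.
- a (venue_id=NULL) has no partner → excluded.
- a (venue_id=5) pairs with 1 row(s) of b.
- a (venue_id=2) pairs with 2 row(s) of b.
- a (venue_id=6) pairs with 2 row(s) of b.
- a (venue_id=2) pairs with 2 row(s) of b.
- a (venue_id=6) pairs with 2 row(s) of b.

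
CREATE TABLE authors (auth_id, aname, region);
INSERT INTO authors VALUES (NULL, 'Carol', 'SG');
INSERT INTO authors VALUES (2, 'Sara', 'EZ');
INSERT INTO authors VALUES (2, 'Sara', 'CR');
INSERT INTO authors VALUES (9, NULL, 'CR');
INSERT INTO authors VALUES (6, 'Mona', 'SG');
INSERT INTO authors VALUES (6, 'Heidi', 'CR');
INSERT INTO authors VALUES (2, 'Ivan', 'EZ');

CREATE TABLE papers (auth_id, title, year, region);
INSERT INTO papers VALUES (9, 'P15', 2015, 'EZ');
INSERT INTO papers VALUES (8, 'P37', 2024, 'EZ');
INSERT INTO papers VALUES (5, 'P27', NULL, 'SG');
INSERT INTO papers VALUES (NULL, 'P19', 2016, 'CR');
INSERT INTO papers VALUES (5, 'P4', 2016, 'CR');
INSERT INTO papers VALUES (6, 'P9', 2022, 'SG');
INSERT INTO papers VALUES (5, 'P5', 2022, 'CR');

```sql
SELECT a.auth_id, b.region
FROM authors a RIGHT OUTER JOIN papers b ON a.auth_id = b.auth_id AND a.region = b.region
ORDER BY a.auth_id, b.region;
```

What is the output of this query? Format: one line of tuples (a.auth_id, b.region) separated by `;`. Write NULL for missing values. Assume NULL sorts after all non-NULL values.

RIGHT JOIN keeps every row from `papers`; unmatched rows get NULL for `authors`'s columns.
Matching on a.auth_id = b.auth_id AND a.region = b.region. A NULL in a compared column never satisfies the condition.
- a row (auth_id=NULL, region=SG): no match.
- a row (auth_id=2, region=EZ): no match.
- a row (auth_id=2, region=CR): no match.
- a row (auth_id=9, region=CR): no match.
- a row (auth_id=6, region=SG): matches 1 b row(s) → 1 output row(s).
- a row (auth_id=6, region=CR): no match.
- a row (auth_id=2, region=EZ): no match.
- 6 b row(s) had no a match → kept, a columns NULL.
After projecting and ordering:
a.auth_id | b.region
6 | SG
NULL | CR
NULL | CR
NULL | CR
NULL | EZ
NULL | EZ
NULL | SG

(6, SG); (NULL, CR); (NULL, CR); (NULL, CR); (NULL, EZ); (NULL, EZ); (NULL, SG)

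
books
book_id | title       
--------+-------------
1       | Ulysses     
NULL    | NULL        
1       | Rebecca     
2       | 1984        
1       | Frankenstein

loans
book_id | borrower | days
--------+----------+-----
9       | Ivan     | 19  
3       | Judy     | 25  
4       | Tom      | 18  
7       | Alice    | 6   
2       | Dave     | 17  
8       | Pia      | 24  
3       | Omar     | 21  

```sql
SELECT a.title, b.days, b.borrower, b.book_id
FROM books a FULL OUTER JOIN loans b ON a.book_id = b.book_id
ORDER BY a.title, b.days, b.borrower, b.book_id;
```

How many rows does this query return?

11

FULL OUTER JOIN keeps every row from both sides; unmatched rows get NULL for the other side's columns.
Matching on a.book_id = b.book_id. A NULL in a compared column never satisfies the condition.
- a[0] book_id=1 → no match; kept with NULLs on the b side.
- a[1] book_id=NULL → no match; kept with NULLs on the b side.
- a[2] book_id=1 → no match; kept with NULLs on the b side.
- a[3] book_id=2 → 1 match(es) in b → 1 row(s).
- a[4] book_id=1 → no match; kept with NULLs on the b side.
- 6 row(s) from b found no a partner → padded with NULL.
Total: 1 matched + 10 padded = 11 rows.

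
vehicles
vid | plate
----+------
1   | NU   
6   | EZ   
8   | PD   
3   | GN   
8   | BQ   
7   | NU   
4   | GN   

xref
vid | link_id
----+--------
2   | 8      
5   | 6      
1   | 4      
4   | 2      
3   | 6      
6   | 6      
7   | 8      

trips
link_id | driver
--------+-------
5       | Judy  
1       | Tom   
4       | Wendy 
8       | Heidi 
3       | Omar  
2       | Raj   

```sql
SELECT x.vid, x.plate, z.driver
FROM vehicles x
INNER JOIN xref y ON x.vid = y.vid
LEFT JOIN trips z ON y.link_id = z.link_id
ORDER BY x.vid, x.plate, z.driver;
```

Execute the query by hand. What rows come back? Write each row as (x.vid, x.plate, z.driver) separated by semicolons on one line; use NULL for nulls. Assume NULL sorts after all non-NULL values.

(1, NU, Wendy); (3, GN, NULL); (4, GN, Raj); (6, EZ, NULL); (7, NU, Heidi)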